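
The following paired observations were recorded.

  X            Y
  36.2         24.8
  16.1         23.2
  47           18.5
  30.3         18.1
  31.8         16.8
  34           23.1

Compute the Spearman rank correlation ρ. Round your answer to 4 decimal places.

Rank X: 5, 1, 6, 2, 3, 4
Rank Y: 6, 5, 3, 2, 1, 4
d = rank(X) − rank(Y): -1, -4, 3, 0, 2, 0; Σd² = 30
ρ = 1 − 6Σd² / [n(n²−1)] = 1 − 6×30 / (6×35) = 1 − 180/210 ≈ 0.1429

0.1429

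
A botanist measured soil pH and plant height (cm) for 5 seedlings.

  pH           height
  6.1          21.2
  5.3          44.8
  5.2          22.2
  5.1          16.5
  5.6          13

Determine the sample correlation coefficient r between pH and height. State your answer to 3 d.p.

-0.174

n = 5, Σx = 27.3, Σy = 117.7, Σx² = 149.71, Σy² = 3390.57, Σxy = 639.15
nΣxy − ΣxΣy = 3195.75 − 3213.21 = -17.46
nΣx² − (Σx)² = 748.55 − 745.29 = 3.26; nΣy² − (Σy)² = 16952.85 − 13853.29 = 3099.56
r = -17.46 / √(3.26 × 3099.56) = -17.46 / 100.5215 ≈ -0.174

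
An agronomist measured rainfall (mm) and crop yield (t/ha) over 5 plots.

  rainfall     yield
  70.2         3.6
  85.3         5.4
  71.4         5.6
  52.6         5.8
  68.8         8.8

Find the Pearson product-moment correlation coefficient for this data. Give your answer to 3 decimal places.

n = 5, Σx = 348.3, Σy = 29.2, Σx² = 24802.29, Σy² = 184.56, Σxy = 2023.7
nΣxy − ΣxΣy = 10118.5 − 10170.36 = -51.86
nΣx² − (Σx)² = 124011.45 − 121312.89 = 2698.56; nΣy² − (Σy)² = 922.8 − 852.64 = 70.16
r = -51.86 / √(2698.56 × 70.16) = -51.86 / 435.1218 ≈ -0.119

-0.119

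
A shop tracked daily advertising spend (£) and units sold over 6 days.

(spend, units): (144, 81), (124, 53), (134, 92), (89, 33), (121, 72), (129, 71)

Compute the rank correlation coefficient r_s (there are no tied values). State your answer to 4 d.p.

0.7714

Rank spend: 6, 3, 5, 1, 2, 4
Rank units: 5, 2, 6, 1, 4, 3
d = rank(spend) − rank(units): 1, 1, -1, 0, -2, 1; Σd² = 8
ρ = 1 − 6Σd² / [n(n²−1)] = 1 − 6×8 / (6×35) = 1 − 48/210 ≈ 0.7714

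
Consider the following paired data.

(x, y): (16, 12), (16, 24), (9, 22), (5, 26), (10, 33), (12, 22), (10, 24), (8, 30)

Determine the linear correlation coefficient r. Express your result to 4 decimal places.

n = 8, Σx = 86, Σy = 193, Σx² = 1026, Σy² = 4929, Σxy = 1978
nΣxy − ΣxΣy = 15824 − 16598 = -774
nΣx² − (Σx)² = 8208 − 7396 = 812; nΣy² − (Σy)² = 39432 − 37249 = 2183
r = -774 / √(812 × 2183) = -774 / 1331.3887 ≈ -0.5813

-0.5813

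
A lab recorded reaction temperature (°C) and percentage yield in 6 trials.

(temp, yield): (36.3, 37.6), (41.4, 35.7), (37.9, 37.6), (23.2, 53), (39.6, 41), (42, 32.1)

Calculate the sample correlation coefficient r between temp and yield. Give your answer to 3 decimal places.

-0.940

n = 6, Σx = 220.4, Σy = 237, Σx² = 8338.46, Σy² = 9622.42, Σxy = 8469.3
nΣxy − ΣxΣy = 50815.8 − 52234.8 = -1419
nΣx² − (Σx)² = 50030.76 − 48576.16 = 1454.6; nΣy² − (Σy)² = 57734.52 − 56169 = 1565.52
r = -1419 / √(1454.6 × 1565.52) = -1419 / 1509.0412 ≈ -0.940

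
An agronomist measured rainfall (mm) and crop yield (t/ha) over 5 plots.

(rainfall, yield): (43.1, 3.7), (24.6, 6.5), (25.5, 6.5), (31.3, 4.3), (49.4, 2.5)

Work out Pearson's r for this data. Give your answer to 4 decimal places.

n = 5, Σx = 173.9, Σy = 23.5, Σx² = 6533.07, Σy² = 122.93, Σxy = 743.21
nΣxy − ΣxΣy = 3716.05 − 4086.65 = -370.6
nΣx² − (Σx)² = 32665.35 − 30241.21 = 2424.14; nΣy² − (Σy)² = 614.65 − 552.25 = 62.4
r = -370.6 / √(2424.14 × 62.4) = -370.6 / 388.9297 ≈ -0.9529

-0.9529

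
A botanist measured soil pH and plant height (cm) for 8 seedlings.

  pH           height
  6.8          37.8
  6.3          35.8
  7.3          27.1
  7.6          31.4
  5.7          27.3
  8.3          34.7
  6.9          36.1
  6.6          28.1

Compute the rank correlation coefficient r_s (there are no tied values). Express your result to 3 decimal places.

0.048

Rank pH: 4, 2, 6, 7, 1, 8, 5, 3
Rank height: 8, 6, 1, 4, 2, 5, 7, 3
d = rank(pH) − rank(height): -4, -4, 5, 3, -1, 3, -2, 0; Σd² = 80
ρ = 1 − 6Σd² / [n(n²−1)] = 1 − 6×80 / (8×63) = 1 − 480/504 ≈ 0.048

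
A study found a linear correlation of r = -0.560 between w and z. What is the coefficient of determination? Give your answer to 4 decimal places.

0.3136

r² = (-0.560)² = 0.3136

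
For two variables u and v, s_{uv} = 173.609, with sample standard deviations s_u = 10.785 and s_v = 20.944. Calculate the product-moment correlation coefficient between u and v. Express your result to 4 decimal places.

r = Cov(u,v) / (s_u · s_v) = 173.609 / (10.785 × 20.944)
  = 173.609 / 225.8810 ≈ 0.7686

0.7686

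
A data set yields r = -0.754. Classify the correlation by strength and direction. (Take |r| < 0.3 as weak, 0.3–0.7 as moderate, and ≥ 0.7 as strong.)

r = -0.754 < 0 so the relationship is negative.
|r| = 0.754, which falls in the strong range.

strong negative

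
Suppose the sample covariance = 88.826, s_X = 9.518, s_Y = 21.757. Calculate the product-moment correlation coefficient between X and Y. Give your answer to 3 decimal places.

r = Cov(X,Y) / (s_X · s_Y) = 88.826 / (9.518 × 21.757)
  = 88.826 / 207.0831 ≈ 0.429

0.429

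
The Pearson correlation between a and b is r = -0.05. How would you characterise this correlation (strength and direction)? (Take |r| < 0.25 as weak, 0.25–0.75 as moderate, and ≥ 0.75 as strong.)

weak negative

r = -0.05 < 0 so the relationship is negative.
|r| = 0.05, which falls in the weak range.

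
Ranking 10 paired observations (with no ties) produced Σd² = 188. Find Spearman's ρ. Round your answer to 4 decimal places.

-0.1394

ρ = 1 − 6Σd² / [n(n²−1)] = 1 − 6×188 / (10×99)
  = 1 − 1128/990 = 1 − 1.13939 ≈ -0.1394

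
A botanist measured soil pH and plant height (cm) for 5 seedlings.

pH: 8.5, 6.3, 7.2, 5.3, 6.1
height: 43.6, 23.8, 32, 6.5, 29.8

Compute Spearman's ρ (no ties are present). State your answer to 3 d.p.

Rank pH: 5, 3, 4, 1, 2
Rank height: 5, 2, 4, 1, 3
d = rank(pH) − rank(height): 0, 1, 0, 0, -1; Σd² = 2
ρ = 1 − 6Σd² / [n(n²−1)] = 1 − 6×2 / (5×24) = 1 − 12/120 ≈ 0.900

0.900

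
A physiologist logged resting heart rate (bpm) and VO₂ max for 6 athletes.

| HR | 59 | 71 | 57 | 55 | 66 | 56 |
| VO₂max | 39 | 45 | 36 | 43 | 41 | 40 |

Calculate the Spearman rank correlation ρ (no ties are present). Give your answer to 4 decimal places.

Rank HR: 4, 6, 3, 1, 5, 2
Rank VO₂max: 2, 6, 1, 5, 4, 3
d = rank(HR) − rank(VO₂max): 2, 0, 2, -4, 1, -1; Σd² = 26
ρ = 1 − 6Σd² / [n(n²−1)] = 1 − 6×26 / (6×35) = 1 − 156/210 ≈ 0.2571

0.2571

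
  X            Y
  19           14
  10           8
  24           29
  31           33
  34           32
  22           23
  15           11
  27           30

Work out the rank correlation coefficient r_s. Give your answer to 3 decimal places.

Rank X: 3, 1, 5, 7, 8, 4, 2, 6
Rank Y: 3, 1, 5, 8, 7, 4, 2, 6
d = rank(X) − rank(Y): 0, 0, 0, -1, 1, 0, 0, 0; Σd² = 2
ρ = 1 − 6Σd² / [n(n²−1)] = 1 − 6×2 / (8×63) = 1 − 12/504 ≈ 0.976

0.976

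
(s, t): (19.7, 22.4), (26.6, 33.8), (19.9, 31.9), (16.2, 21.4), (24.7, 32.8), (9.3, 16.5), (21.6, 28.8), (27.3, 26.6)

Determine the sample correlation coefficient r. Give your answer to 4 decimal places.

0.8052

n = 8, Σs = 165.3, Σt = 214.2, Σs² = 3662.53, Σt² = 6004.86, Σst = 4633.72
nΣst − ΣsΣt = 37069.76 − 35407.26 = 1662.5
nΣs² − (Σs)² = 29300.24 − 27324.09 = 1976.15; nΣt² − (Σt)² = 48038.88 − 45881.64 = 2157.24
r = 1662.5 / √(1976.15 × 2157.24) = 1662.5 / 2064.7106 ≈ 0.8052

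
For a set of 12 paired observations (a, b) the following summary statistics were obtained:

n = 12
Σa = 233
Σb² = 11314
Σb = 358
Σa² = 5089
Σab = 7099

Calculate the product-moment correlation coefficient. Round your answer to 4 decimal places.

0.2471

r = (nΣab − ΣaΣb) / √[(nΣa² − (Σa)²)(nΣb² − (Σb)²)]
Numerator: 12×7099 − 233×358 = 1774
Denominator: √[(61068 − 54289)(135768 − 128164)] = √[6779 × 7604] = 7179.6599
r = 1774 / 7179.6599 ≈ 0.2471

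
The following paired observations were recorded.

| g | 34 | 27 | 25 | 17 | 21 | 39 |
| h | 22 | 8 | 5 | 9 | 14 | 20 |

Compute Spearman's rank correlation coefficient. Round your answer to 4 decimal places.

0.4857

Rank g: 5, 4, 3, 1, 2, 6
Rank h: 6, 2, 1, 3, 4, 5
d = rank(g) − rank(h): -1, 2, 2, -2, -2, 1; Σd² = 18
ρ = 1 − 6Σd² / [n(n²−1)] = 1 − 6×18 / (6×35) = 1 − 108/210 ≈ 0.4857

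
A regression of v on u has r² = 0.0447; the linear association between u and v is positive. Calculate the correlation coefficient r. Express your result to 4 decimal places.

0.2114

|r| = √0.0447 = 0.2114
The association is positive, so r = 0.2114.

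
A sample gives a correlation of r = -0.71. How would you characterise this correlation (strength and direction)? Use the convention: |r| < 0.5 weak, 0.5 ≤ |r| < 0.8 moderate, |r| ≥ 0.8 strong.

r = -0.71 < 0 so the relationship is negative.
|r| = 0.71, which falls in the moderate range.

moderate negative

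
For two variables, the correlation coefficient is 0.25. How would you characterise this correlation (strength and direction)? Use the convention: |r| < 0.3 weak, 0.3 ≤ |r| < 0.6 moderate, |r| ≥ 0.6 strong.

weak positive

r = 0.25 > 0 so the relationship is positive.
|r| = 0.25, which falls in the weak range.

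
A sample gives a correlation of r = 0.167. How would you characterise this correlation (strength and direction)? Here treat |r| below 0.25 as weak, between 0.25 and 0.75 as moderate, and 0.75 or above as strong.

r = 0.167 > 0 so the relationship is positive.
|r| = 0.167, which falls in the weak range.

weak positive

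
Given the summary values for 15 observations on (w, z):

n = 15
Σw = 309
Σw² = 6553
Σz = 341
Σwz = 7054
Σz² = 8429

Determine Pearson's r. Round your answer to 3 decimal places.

0.083

r = (nΣwz − ΣwΣz) / √[(nΣw² − (Σw)²)(nΣz² − (Σz)²)]
Numerator: 15×7054 − 309×341 = 441
Denominator: √[(98295 − 95481)(126435 − 116281)] = √[2814 × 10154] = 5345.4051
r = 441 / 5345.4051 ≈ 0.083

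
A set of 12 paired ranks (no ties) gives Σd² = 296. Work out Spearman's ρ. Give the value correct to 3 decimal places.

ρ = 1 − 6Σd² / [n(n²−1)] = 1 − 6×296 / (12×143)
  = 1 − 1776/1716 = 1 − 1.0350 ≈ -0.035

-0.035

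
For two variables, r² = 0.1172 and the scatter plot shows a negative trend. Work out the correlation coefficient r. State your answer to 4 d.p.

-0.3423

|r| = √0.1172 = 0.3423
The association is negative, so r = −0.3423.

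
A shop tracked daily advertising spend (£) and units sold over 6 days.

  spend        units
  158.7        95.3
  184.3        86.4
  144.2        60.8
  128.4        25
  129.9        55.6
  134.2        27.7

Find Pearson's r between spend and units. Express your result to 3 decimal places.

0.806

n = 6, Σx = 879.7, Σy = 350.8, Σx² = 131316.03, Σy² = 24727.34, Σxy = 53964.77
nΣxy − ΣxΣy = 323788.62 − 308598.76 = 15189.86
nΣx² − (Σx)² = 787896.18 − 773872.09 = 14024.09; nΣy² − (Σy)² = 148364.04 − 123060.64 = 25303.4
r = 15189.86 / √(14024.09 × 25303.4) = 15189.86 / 18837.6527 ≈ 0.806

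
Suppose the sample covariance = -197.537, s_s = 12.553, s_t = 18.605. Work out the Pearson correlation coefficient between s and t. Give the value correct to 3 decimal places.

r = Cov(s,t) / (s_s · s_t) = -197.537 / (12.553 × 18.605)
  = -197.537 / 233.5486 ≈ -0.846

-0.846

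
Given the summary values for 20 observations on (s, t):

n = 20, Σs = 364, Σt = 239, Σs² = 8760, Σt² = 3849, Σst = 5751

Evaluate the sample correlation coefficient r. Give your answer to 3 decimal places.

0.962

r = (nΣst − ΣsΣt) / √[(nΣs² − (Σs)²)(nΣt² − (Σt)²)]
Numerator: 20×5751 − 364×239 = 28024
Denominator: √[(175200 − 132496)(76980 − 57121)] = √[42704 × 19859] = 29121.4480
r = 28024 / 29121.4480 ≈ 0.962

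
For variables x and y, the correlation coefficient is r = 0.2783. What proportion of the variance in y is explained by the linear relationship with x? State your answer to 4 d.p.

r² = (0.2783)² = 0.0775

0.0775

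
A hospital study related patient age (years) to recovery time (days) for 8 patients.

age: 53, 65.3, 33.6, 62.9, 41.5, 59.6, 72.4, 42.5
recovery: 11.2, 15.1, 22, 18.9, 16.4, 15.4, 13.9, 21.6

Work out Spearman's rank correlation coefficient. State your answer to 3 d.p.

Rank age: 4, 7, 1, 6, 2, 5, 8, 3
Rank recovery: 1, 3, 8, 6, 5, 4, 2, 7
d = rank(age) − rank(recovery): 3, 4, -7, 0, -3, 1, 6, -4; Σd² = 136
ρ = 1 − 6Σd² / [n(n²−1)] = 1 − 6×136 / (8×63) = 1 − 816/504 ≈ -0.619

-0.619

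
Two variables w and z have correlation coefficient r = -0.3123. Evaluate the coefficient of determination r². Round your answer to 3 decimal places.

r² = (-0.3123)² = 0.098

0.098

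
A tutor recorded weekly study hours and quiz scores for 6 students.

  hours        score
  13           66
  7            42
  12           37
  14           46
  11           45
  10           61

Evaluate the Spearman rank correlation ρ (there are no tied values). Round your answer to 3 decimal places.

0.314

Rank hours: 5, 1, 4, 6, 3, 2
Rank score: 6, 2, 1, 4, 3, 5
d = rank(hours) − rank(score): -1, -1, 3, 2, 0, -3; Σd² = 24
ρ = 1 − 6Σd² / [n(n²−1)] = 1 − 6×24 / (6×35) = 1 − 144/210 ≈ 0.314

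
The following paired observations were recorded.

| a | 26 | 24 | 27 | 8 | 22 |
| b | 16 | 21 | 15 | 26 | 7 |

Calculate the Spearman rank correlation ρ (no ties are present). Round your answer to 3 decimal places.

Rank a: 4, 3, 5, 1, 2
Rank b: 3, 4, 2, 5, 1
d = rank(a) − rank(b): 1, -1, 3, -4, 1; Σd² = 28
ρ = 1 − 6Σd² / [n(n²−1)] = 1 − 6×28 / (5×24) = 1 − 168/120 ≈ -0.400

-0.400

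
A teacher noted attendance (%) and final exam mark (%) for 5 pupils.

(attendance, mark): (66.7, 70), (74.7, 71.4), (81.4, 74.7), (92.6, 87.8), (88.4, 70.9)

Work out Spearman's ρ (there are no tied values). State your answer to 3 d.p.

0.700

Rank attendance: 1, 2, 3, 5, 4
Rank mark: 1, 3, 4, 5, 2
d = rank(attendance) − rank(mark): 0, -1, -1, 0, 2; Σd² = 6
ρ = 1 − 6Σd² / [n(n²−1)] = 1 − 6×6 / (5×24) = 1 − 36/120 ≈ 0.700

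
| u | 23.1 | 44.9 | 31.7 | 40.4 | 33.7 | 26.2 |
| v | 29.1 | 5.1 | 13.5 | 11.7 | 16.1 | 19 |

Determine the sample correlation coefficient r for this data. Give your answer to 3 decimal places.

-0.925

n = 6, Σu = 200, Σv = 94.5, Σu² = 7008.8, Σv² = 1812.17, Σuv = 2842.2
nΣuv − ΣuΣv = 17053.2 − 18900 = -1846.8
nΣu² − (Σu)² = 42052.8 − 40000 = 2052.8; nΣv² − (Σv)² = 10873.02 − 8930.25 = 1942.77
r = -1846.8 / √(2052.8 × 1942.77) = -1846.8 / 1997.0274 ≈ -0.925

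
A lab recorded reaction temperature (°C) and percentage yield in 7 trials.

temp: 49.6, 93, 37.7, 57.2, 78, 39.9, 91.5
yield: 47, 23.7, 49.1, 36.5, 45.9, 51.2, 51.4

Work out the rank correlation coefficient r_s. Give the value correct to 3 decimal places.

-0.393

Rank temp: 3, 7, 1, 4, 5, 2, 6
Rank yield: 4, 1, 5, 2, 3, 6, 7
d = rank(temp) − rank(yield): -1, 6, -4, 2, 2, -4, -1; Σd² = 78
ρ = 1 − 6Σd² / [n(n²−1)] = 1 − 6×78 / (7×48) = 1 − 468/336 ≈ -0.393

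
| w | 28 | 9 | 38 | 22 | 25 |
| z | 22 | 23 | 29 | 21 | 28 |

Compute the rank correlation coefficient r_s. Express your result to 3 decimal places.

Rank w: 4, 1, 5, 2, 3
Rank z: 2, 3, 5, 1, 4
d = rank(w) − rank(z): 2, -2, 0, 1, -1; Σd² = 10
ρ = 1 − 6Σd² / [n(n²−1)] = 1 − 6×10 / (5×24) = 1 − 60/120 ≈ 0.500

0.500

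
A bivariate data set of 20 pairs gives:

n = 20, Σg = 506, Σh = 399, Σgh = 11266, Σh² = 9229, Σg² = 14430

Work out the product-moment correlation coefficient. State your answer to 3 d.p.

0.815

r = (nΣgh − ΣgΣh) / √[(nΣg² − (Σg)²)(nΣh² − (Σh)²)]
Numerator: 20×11266 − 506×399 = 23426
Denominator: √[(288600 − 256036)(184580 − 159201)] = √[32564 × 25379] = 28747.9000
r = 23426 / 28747.9000 ≈ 0.815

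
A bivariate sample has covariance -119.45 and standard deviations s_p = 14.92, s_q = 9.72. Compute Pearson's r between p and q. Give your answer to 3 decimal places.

r = Cov(p,q) / (s_p · s_q) = -119.45 / (14.92 × 9.72)
  = -119.45 / 145.0224 ≈ -0.824

-0.824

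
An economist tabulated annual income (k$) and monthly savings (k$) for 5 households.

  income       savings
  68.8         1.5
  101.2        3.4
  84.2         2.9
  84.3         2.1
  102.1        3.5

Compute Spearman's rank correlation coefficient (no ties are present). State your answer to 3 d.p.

Rank income: 1, 4, 2, 3, 5
Rank savings: 1, 4, 3, 2, 5
d = rank(income) − rank(savings): 0, 0, -1, 1, 0; Σd² = 2
ρ = 1 − 6Σd² / [n(n²−1)] = 1 − 6×2 / (5×24) = 1 − 12/120 ≈ 0.900

0.900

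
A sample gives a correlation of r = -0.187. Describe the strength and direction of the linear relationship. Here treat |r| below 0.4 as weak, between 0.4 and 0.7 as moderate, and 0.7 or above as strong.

r = -0.187 < 0 so the relationship is negative.
|r| = 0.187, which falls in the weak range.

weak negative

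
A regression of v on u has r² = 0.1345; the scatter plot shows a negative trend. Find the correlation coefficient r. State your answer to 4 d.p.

-0.3667

|r| = √0.1345 = 0.3667
The association is negative, so r = −0.3667.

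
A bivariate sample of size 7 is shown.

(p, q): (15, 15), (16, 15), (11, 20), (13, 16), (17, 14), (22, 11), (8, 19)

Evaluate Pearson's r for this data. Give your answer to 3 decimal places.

n = 7, Σp = 102, Σq = 110, Σp² = 1608, Σq² = 1784, Σpq = 1525
nΣpq − ΣpΣq = 10675 − 11220 = -545
nΣp² − (Σp)² = 11256 − 10404 = 852; nΣq² − (Σq)² = 12488 − 12100 = 388
r = -545 / √(852 × 388) = -545 / 574.9574 ≈ -0.948

-0.948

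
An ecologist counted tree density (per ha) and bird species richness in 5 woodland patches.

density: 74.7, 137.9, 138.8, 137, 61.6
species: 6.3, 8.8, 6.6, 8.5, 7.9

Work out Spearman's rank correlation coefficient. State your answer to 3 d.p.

Rank density: 2, 4, 5, 3, 1
Rank species: 1, 5, 2, 4, 3
d = rank(density) − rank(species): 1, -1, 3, -1, -2; Σd² = 16
ρ = 1 − 6Σd² / [n(n²−1)] = 1 − 6×16 / (5×24) = 1 − 96/120 ≈ 0.200

0.200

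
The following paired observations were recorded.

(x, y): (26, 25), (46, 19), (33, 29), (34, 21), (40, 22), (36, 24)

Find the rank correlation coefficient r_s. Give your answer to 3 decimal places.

Rank x: 1, 6, 2, 3, 5, 4
Rank y: 5, 1, 6, 2, 3, 4
d = rank(x) − rank(y): -4, 5, -4, 1, 2, 0; Σd² = 62
ρ = 1 − 6Σd² / [n(n²−1)] = 1 − 6×62 / (6×35) = 1 − 372/210 ≈ -0.771

-0.771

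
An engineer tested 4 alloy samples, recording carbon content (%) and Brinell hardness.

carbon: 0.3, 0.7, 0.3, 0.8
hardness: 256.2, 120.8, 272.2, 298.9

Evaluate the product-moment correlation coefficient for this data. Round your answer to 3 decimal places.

-0.248

n = 4, Σx = 2.1, Σy = 948.1, Σx² = 1.31, Σy² = 243665.13, Σxy = 482.2
nΣxy − ΣxΣy = 1928.8 − 1991.01 = -62.21
nΣx² − (Σx)² = 5.24 − 4.41 = 0.83; nΣy² − (Σy)² = 974660.52 − 898893.61 = 75766.91
r = -62.21 / √(0.83 × 75766.91) = -62.21 / 250.7719 ≈ -0.248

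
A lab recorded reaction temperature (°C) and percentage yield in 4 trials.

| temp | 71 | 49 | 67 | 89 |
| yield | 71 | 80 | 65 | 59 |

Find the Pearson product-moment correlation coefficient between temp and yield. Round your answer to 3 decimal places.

n = 4, Σx = 276, Σy = 275, Σx² = 19852, Σy² = 19147, Σxy = 18567
nΣxy − ΣxΣy = 74268 − 75900 = -1632
nΣx² − (Σx)² = 79408 − 76176 = 3232; nΣy² − (Σy)² = 76588 − 75625 = 963
r = -1632 / √(3232 × 963) = -1632 / 1764.2041 ≈ -0.925

-0.925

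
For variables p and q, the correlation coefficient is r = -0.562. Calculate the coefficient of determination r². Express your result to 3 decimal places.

0.316

r² = (-0.562)² = 0.316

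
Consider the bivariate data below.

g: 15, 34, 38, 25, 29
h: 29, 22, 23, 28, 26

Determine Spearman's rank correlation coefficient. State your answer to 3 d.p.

-0.900

Rank g: 1, 4, 5, 2, 3
Rank h: 5, 1, 2, 4, 3
d = rank(g) − rank(h): -4, 3, 3, -2, 0; Σd² = 38
ρ = 1 − 6Σd² / [n(n²−1)] = 1 − 6×38 / (5×24) = 1 − 228/120 ≈ -0.900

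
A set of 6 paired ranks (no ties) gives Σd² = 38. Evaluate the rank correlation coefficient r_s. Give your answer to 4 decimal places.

-0.0857

ρ = 1 − 6Σd² / [n(n²−1)] = 1 − 6×38 / (6×35)
  = 1 − 228/210 = 1 − 1.08571 ≈ -0.0857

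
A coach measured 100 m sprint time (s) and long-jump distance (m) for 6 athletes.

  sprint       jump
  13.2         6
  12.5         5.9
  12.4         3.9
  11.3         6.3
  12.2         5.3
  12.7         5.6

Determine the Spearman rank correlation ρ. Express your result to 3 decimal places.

Rank sprint: 6, 4, 3, 1, 2, 5
Rank jump: 5, 4, 1, 6, 2, 3
d = rank(sprint) − rank(jump): 1, 0, 2, -5, 0, 2; Σd² = 34
ρ = 1 − 6Σd² / [n(n²−1)] = 1 − 6×34 / (6×35) = 1 − 204/210 ≈ 0.029

0.029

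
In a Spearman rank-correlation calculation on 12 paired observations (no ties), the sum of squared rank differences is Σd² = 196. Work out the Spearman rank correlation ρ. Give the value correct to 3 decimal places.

0.315

ρ = 1 − 6Σd² / [n(n²−1)] = 1 − 6×196 / (12×143)
  = 1 − 1176/1716 = 1 − 0.6853 ≈ 0.315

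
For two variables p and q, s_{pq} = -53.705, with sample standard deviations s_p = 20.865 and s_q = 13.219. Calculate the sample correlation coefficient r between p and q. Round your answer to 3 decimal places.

-0.195

r = Cov(p,q) / (s_p · s_q) = -53.705 / (20.865 × 13.219)
  = -53.705 / 275.8144 ≈ -0.195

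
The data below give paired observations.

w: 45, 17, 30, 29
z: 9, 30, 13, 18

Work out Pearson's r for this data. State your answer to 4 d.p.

-0.9266

n = 4, Σw = 121, Σz = 70, Σw² = 4055, Σz² = 1474, Σwz = 1827
nΣwz − ΣwΣz = 7308 − 8470 = -1162
nΣw² − (Σw)² = 16220 − 14641 = 1579; nΣz² − (Σz)² = 5896 − 4900 = 996
r = -1162 / √(1579 × 996) = -1162 / 1254.0670 ≈ -0.9266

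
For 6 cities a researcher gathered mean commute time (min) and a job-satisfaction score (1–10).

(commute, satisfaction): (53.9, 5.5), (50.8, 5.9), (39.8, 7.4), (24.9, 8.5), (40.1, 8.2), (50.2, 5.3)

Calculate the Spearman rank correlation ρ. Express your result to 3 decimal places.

Rank commute: 6, 5, 2, 1, 3, 4
Rank satisfaction: 2, 3, 4, 6, 5, 1
d = rank(commute) − rank(satisfaction): 4, 2, -2, -5, -2, 3; Σd² = 62
ρ = 1 − 6Σd² / [n(n²−1)] = 1 − 6×62 / (6×35) = 1 − 372/210 ≈ -0.771

-0.771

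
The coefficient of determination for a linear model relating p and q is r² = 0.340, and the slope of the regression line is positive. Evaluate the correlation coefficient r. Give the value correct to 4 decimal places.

0.5831

|r| = √0.340 = 0.5831
The association is positive, so r = 0.5831.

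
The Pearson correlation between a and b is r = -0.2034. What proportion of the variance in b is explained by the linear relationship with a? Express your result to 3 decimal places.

r² = (-0.2034)² = 0.041

0.041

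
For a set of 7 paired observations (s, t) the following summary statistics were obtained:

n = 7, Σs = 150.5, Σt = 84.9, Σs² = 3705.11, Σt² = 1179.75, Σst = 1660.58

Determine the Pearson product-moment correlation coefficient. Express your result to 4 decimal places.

-0.6209

r = (nΣst − ΣsΣt) / √[(nΣs² − (Σs)²)(nΣt² − (Σt)²)]
Numerator: 7×1660.58 − 150.5×84.9 = -1153.39
Denominator: √[(25935.77 − 22650.25)(8258.25 − 7208.01)] = √[3285.52 × 1050.24] = 1857.5749
r = -1153.39 / 1857.5749 ≈ -0.6209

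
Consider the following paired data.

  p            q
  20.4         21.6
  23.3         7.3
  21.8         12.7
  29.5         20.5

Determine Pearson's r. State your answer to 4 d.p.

n = 4, Σp = 95, Σq = 62.1, Σp² = 2304.54, Σq² = 1101.39, Σpq = 1492.34
nΣpq − ΣpΣq = 5969.36 − 5899.5 = 69.86
nΣp² − (Σp)² = 9218.16 − 9025 = 193.16; nΣq² − (Σq)² = 4405.56 − 3856.41 = 549.15
r = 69.86 / √(193.16 × 549.15) = 69.86 / 325.6898 ≈ 0.2145

0.2145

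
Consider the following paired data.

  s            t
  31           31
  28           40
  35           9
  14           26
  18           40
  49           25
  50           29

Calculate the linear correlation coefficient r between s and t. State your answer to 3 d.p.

-0.311

n = 7, Σs = 225, Σt = 200, Σs² = 8391, Σt² = 6384, Σst = 6155
nΣst − ΣsΣt = 43085 − 45000 = -1915
nΣs² − (Σs)² = 58737 − 50625 = 8112; nΣt² − (Σt)² = 44688 − 40000 = 4688
r = -1915 / √(8112 × 4688) = -1915 / 6166.7703 ≈ -0.311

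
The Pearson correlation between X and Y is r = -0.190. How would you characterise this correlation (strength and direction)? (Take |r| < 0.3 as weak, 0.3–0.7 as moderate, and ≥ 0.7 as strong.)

weak negative

r = -0.190 < 0 so the relationship is negative.
|r| = 0.190, which falls in the weak range.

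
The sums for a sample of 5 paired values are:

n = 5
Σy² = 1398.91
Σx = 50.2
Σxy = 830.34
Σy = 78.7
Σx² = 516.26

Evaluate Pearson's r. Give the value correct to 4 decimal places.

r = (nΣxy − ΣxΣy) / √[(nΣx² − (Σx)²)(nΣy² − (Σy)²)]
Numerator: 5×830.34 − 50.2×78.7 = 200.96
Denominator: √[(2581.3 − 2520.04)(6994.55 − 6193.69)] = √[61.26 × 800.86] = 221.4965
r = 200.96 / 221.4965 ≈ 0.9073

0.9073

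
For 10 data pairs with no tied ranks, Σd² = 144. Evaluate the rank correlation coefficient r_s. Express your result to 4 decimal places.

0.1273

ρ = 1 − 6Σd² / [n(n²−1)] = 1 − 6×144 / (10×99)
  = 1 − 864/990 = 1 − 0.87273 ≈ 0.1273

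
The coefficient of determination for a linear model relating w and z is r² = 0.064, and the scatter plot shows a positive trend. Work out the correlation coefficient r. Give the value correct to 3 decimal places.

0.253

|r| = √0.064 = 0.253
The association is positive, so r = 0.253.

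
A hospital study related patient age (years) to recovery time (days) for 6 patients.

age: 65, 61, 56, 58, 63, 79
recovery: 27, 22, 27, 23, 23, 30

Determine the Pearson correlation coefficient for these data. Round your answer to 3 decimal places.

0.658

n = 6, Σx = 382, Σy = 152, Σx² = 24656, Σy² = 3900, Σxy = 9762
nΣxy − ΣxΣy = 58572 − 58064 = 508
nΣx² − (Σx)² = 147936 − 145924 = 2012; nΣy² − (Σy)² = 23400 − 23104 = 296
r = 508 / √(2012 × 296) = 508 / 771.7202 ≈ 0.658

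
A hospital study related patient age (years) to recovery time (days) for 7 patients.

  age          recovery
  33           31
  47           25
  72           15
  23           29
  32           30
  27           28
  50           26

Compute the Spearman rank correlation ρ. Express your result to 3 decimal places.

Rank age: 4, 5, 7, 1, 3, 2, 6
Rank recovery: 7, 2, 1, 5, 6, 4, 3
d = rank(age) − rank(recovery): -3, 3, 6, -4, -3, -2, 3; Σd² = 92
ρ = 1 − 6Σd² / [n(n²−1)] = 1 − 6×92 / (7×48) = 1 − 552/336 ≈ -0.643

-0.643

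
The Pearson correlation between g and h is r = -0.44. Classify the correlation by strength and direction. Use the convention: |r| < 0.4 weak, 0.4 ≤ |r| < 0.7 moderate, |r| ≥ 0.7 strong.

r = -0.44 < 0 so the relationship is negative.
|r| = 0.44, which falls in the moderate range.

moderate negative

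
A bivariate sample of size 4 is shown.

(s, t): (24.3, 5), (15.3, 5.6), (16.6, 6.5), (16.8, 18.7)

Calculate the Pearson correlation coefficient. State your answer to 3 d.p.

-0.301

n = 4, Σs = 73, Σt = 35.8, Σs² = 1382.38, Σt² = 448.3, Σst = 629.24
nΣst − ΣsΣt = 2516.96 − 2613.4 = -96.44
nΣs² − (Σs)² = 5529.52 − 5329 = 200.52; nΣt² − (Σt)² = 1793.2 − 1281.64 = 511.56
r = -96.44 / √(200.52 × 511.56) = -96.44 / 320.2780 ≈ -0.301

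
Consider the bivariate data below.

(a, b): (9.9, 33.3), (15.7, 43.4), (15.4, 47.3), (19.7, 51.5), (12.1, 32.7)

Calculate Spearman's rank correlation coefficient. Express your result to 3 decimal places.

Rank a: 1, 4, 3, 5, 2
Rank b: 2, 3, 4, 5, 1
d = rank(a) − rank(b): -1, 1, -1, 0, 1; Σd² = 4
ρ = 1 − 6Σd² / [n(n²−1)] = 1 − 6×4 / (5×24) = 1 − 24/120 ≈ 0.800

0.800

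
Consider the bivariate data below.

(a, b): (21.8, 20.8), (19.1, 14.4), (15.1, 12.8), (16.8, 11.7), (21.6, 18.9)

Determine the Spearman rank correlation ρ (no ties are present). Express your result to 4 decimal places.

0.9000

Rank a: 5, 3, 1, 2, 4
Rank b: 5, 3, 2, 1, 4
d = rank(a) − rank(b): 0, 0, -1, 1, 0; Σd² = 2
ρ = 1 − 6Σd² / [n(n²−1)] = 1 − 6×2 / (5×24) = 1 − 12/120 ≈ 0.9000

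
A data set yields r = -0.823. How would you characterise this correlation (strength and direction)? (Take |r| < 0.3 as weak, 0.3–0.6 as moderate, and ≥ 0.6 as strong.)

r = -0.823 < 0 so the relationship is negative.
|r| = 0.823, which falls in the strong range.

strong negative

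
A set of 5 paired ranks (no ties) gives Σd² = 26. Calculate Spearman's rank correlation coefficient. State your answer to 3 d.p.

ρ = 1 − 6Σd² / [n(n²−1)] = 1 − 6×26 / (5×24)
  = 1 − 156/120 = 1 − 1.3000 ≈ -0.300

-0.300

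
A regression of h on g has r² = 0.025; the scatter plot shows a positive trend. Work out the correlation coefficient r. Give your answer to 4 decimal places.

0.1581

|r| = √0.025 = 0.1581
The association is positive, so r = 0.1581.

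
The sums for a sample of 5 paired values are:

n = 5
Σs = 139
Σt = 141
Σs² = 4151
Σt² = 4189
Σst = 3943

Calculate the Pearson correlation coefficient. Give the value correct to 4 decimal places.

0.0939

r = (nΣst − ΣsΣt) / √[(nΣs² − (Σs)²)(nΣt² − (Σt)²)]
Numerator: 5×3943 − 139×141 = 116
Denominator: √[(20755 − 19321)(20945 − 19881)] = √[1434 × 1064] = 1235.2231
r = 116 / 1235.2231 ≈ 0.0939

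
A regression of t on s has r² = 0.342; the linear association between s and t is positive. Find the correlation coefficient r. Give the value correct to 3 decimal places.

0.585

|r| = √0.342 = 0.585
The association is positive, so r = 0.585.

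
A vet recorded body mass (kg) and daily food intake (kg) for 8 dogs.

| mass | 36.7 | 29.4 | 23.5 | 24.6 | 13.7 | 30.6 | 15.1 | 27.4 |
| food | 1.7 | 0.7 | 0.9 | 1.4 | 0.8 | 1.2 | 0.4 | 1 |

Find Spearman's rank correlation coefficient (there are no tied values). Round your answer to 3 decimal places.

0.619

Rank mass: 8, 6, 3, 4, 1, 7, 2, 5
Rank food: 8, 2, 4, 7, 3, 6, 1, 5
d = rank(mass) − rank(food): 0, 4, -1, -3, -2, 1, 1, 0; Σd² = 32
ρ = 1 − 6Σd² / [n(n²−1)] = 1 − 6×32 / (8×63) = 1 − 192/504 ≈ 0.619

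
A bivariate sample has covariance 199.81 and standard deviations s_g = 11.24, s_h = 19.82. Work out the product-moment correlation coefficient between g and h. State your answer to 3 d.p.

r = Cov(g,h) / (s_g · s_h) = 199.81 / (11.24 × 19.82)
  = 199.81 / 222.7768 ≈ 0.897

0.897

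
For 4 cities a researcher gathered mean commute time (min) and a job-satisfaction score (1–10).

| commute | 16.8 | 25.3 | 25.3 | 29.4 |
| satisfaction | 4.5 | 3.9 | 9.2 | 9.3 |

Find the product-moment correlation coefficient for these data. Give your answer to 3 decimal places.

n = 4, Σx = 96.8, Σy = 26.9, Σx² = 2426.78, Σy² = 206.59, Σxy = 680.45
nΣxy − ΣxΣy = 2721.8 − 2603.92 = 117.88
nΣx² − (Σx)² = 9707.12 − 9370.24 = 336.88; nΣy² − (Σy)² = 826.36 − 723.61 = 102.75
r = 117.88 / √(336.88 × 102.75) = 117.88 / 186.0495 ≈ 0.634

0.634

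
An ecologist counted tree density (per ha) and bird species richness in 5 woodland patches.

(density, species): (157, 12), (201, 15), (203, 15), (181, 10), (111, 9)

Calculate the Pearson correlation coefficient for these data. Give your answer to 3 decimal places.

0.818

n = 5, Σx = 853, Σy = 61, Σx² = 151341, Σy² = 775, Σxy = 10753
nΣxy − ΣxΣy = 53765 − 52033 = 1732
nΣx² − (Σx)² = 756705 − 727609 = 29096; nΣy² − (Σy)² = 3875 − 3721 = 154
r = 1732 / √(29096 × 154) = 1732 / 2116.7862 ≈ 0.818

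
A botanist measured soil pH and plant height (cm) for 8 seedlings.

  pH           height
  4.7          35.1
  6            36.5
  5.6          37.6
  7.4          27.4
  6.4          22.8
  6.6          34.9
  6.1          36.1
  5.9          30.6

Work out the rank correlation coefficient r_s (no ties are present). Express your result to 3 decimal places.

Rank pH: 1, 4, 2, 8, 6, 7, 5, 3
Rank height: 5, 7, 8, 2, 1, 4, 6, 3
d = rank(pH) − rank(height): -4, -3, -6, 6, 5, 3, -1, 0; Σd² = 132
ρ = 1 − 6Σd² / [n(n²−1)] = 1 − 6×132 / (8×63) = 1 − 792/504 ≈ -0.571

-0.571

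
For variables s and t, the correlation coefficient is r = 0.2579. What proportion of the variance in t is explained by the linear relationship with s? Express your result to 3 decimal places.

r² = (0.2579)² = 0.067

0.067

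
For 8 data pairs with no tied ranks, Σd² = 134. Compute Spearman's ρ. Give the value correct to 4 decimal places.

ρ = 1 − 6Σd² / [n(n²−1)] = 1 − 6×134 / (8×63)
  = 1 − 804/504 = 1 − 1.59524 ≈ -0.5952

-0.5952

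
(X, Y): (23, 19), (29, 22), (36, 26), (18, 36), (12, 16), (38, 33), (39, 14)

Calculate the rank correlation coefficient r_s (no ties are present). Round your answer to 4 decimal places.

Rank X: 3, 4, 5, 2, 1, 6, 7
Rank Y: 3, 4, 5, 7, 2, 6, 1
d = rank(X) − rank(Y): 0, 0, 0, -5, -1, 0, 6; Σd² = 62
ρ = 1 − 6Σd² / [n(n²−1)] = 1 − 6×62 / (7×48) = 1 − 372/336 ≈ -0.1071

-0.1071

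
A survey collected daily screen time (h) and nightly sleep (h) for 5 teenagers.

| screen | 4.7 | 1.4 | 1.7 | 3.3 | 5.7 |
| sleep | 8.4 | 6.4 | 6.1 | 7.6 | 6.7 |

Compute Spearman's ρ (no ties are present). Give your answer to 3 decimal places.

0.600

Rank screen: 4, 1, 2, 3, 5
Rank sleep: 5, 2, 1, 4, 3
d = rank(screen) − rank(sleep): -1, -1, 1, -1, 2; Σd² = 8
ρ = 1 − 6Σd² / [n(n²−1)] = 1 − 6×8 / (5×24) = 1 − 48/120 ≈ 0.600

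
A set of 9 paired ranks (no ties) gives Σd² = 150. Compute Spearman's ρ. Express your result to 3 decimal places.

-0.250

ρ = 1 − 6Σd² / [n(n²−1)] = 1 − 6×150 / (9×80)
  = 1 − 900/720 = 1 − 1.2500 ≈ -0.250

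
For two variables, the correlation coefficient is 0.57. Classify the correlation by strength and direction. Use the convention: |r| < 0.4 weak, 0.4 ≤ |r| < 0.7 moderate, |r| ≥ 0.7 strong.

moderate positive

r = 0.57 > 0 so the relationship is positive.
|r| = 0.57, which falls in the moderate range.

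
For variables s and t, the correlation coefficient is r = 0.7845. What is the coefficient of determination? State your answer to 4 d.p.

0.6154

r² = (0.7845)² = 0.6154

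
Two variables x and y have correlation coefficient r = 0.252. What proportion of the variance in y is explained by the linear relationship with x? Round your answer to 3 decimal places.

r² = (0.252)² = 0.064

0.064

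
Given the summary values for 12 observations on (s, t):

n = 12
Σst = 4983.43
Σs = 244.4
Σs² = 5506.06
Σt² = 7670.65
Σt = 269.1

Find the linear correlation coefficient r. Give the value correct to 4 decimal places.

r = (nΣst − ΣsΣt) / √[(nΣs² − (Σs)²)(nΣt² − (Σt)²)]
Numerator: 12×4983.43 − 244.4×269.1 = -5966.88
Denominator: √[(66072.72 − 59731.36)(92047.8 − 72414.81)] = √[6341.36 × 19632.99] = 11157.9504
r = -5966.88 / 11157.9504 ≈ -0.5348

-0.5348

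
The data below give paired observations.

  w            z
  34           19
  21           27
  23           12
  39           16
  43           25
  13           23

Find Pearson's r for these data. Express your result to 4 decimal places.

-0.0922

n = 6, Σw = 173, Σz = 122, Σw² = 5665, Σz² = 2644, Σwz = 3487
nΣwz − ΣwΣz = 20922 − 21106 = -184
nΣw² − (Σw)² = 33990 − 29929 = 4061; nΣz² − (Σz)² = 15864 − 14884 = 980
r = -184 / √(4061 × 980) = -184 / 1994.9386 ≈ -0.0922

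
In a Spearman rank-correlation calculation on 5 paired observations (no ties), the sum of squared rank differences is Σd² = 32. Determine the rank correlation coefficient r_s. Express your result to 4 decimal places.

ρ = 1 − 6Σd² / [n(n²−1)] = 1 − 6×32 / (5×24)
  = 1 − 192/120 = 1 − 1.60000 ≈ -0.6000

-0.6000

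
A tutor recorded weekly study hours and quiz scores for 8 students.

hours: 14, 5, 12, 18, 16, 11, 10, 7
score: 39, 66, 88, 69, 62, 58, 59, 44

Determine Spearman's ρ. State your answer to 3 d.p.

Rank hours: 6, 1, 5, 8, 7, 4, 3, 2
Rank score: 1, 6, 8, 7, 5, 3, 4, 2
d = rank(hours) − rank(score): 5, -5, -3, 1, 2, 1, -1, 0; Σd² = 66
ρ = 1 − 6Σd² / [n(n²−1)] = 1 − 6×66 / (8×63) = 1 − 396/504 ≈ 0.214

0.214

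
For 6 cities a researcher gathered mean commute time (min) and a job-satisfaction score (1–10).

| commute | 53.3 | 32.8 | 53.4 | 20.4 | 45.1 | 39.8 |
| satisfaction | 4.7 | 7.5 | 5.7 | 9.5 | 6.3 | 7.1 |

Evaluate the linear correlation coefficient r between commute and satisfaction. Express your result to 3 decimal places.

-0.976

n = 6, Σx = 244.8, Σy = 40.8, Σx² = 10802.5, Σy² = 291.18, Σxy = 1561.4
nΣxy − ΣxΣy = 9368.4 − 9987.84 = -619.44
nΣx² − (Σx)² = 64815 − 59927.04 = 4887.96; nΣy² − (Σy)² = 1747.08 − 1664.64 = 82.44
r = -619.44 / √(4887.96 × 82.44) = -619.44 / 634.7940 ≈ -0.976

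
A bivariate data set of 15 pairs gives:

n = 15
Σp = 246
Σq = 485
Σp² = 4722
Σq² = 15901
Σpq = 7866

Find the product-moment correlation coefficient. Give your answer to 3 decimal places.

-0.227

r = (nΣpq − ΣpΣq) / √[(nΣp² − (Σp)²)(nΣq² − (Σq)²)]
Numerator: 15×7866 − 246×485 = -1320
Denominator: √[(70830 − 60516)(238515 − 235225)] = √[10314 × 3290] = 5825.2090
r = -1320 / 5825.2090 ≈ -0.227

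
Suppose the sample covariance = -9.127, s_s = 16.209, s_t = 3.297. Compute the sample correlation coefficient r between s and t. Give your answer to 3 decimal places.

r = Cov(s,t) / (s_s · s_t) = -9.127 / (16.209 × 3.297)
  = -9.127 / 53.4411 ≈ -0.171

-0.171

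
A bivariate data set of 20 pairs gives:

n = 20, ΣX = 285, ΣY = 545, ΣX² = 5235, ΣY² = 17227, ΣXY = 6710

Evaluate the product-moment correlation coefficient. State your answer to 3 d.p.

r = (nΣXY − ΣXΣY) / √[(nΣX² − (ΣX)²)(nΣY² − (ΣY)²)]
Numerator: 20×6710 − 285×545 = -21125
Denominator: √[(104700 − 81225)(344540 − 297025)] = √[23475 × 47515] = 33397.8237
r = -21125 / 33397.8237 ≈ -0.633

-0.633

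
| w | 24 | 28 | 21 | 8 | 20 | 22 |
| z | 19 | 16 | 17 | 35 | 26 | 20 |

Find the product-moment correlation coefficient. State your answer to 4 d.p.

-0.9293

n = 6, Σw = 123, Σz = 133, Σw² = 2749, Σz² = 3207, Σwz = 2501
nΣwz − ΣwΣz = 15006 − 16359 = -1353
nΣw² − (Σw)² = 16494 − 15129 = 1365; nΣz² − (Σz)² = 19242 − 17689 = 1553
r = -1353 / √(1365 × 1553) = -1353 / 1455.9687 ≈ -0.9293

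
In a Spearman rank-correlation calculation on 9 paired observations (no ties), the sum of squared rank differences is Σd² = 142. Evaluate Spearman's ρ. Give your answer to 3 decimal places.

-0.183

ρ = 1 − 6Σd² / [n(n²−1)] = 1 − 6×142 / (9×80)
  = 1 − 852/720 = 1 − 1.1833 ≈ -0.183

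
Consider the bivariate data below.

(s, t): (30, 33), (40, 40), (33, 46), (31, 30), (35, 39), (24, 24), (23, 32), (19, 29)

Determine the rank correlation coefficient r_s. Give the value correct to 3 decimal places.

0.762

Rank s: 4, 8, 6, 5, 7, 3, 2, 1
Rank t: 5, 7, 8, 3, 6, 1, 4, 2
d = rank(s) − rank(t): -1, 1, -2, 2, 1, 2, -2, -1; Σd² = 20
ρ = 1 − 6Σd² / [n(n²−1)] = 1 − 6×20 / (8×63) = 1 − 120/504 ≈ 0.762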